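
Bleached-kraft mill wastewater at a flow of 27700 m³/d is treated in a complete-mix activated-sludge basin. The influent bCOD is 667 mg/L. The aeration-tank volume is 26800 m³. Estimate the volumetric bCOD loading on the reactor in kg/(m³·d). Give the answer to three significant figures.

L_v = Q S₀ / V = 27700 × 667 × 10⁻³ / 26800 = 0.6894 kg/(m³·d).

L_v ≈ 0.689 kg bCOD/(m³·d)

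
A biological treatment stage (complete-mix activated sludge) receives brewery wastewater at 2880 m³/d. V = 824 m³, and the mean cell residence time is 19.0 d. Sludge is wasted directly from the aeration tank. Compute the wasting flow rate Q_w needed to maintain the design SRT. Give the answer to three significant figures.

Q_w ≈ 43.4 m³/d

Wasting from the aeration tank: Q_w = V / θ_c = 824.0 / 19.0 = 43.37 m³/d.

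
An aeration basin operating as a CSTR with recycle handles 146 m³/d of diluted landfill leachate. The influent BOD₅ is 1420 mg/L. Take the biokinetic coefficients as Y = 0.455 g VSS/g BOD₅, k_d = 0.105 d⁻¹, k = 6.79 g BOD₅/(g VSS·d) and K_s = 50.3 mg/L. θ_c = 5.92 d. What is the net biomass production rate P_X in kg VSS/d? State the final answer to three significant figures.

P_X ≈ 58.0 kg VSS/d

Effluent substrate depends only on kinetics and SRT: S = K_s(1 + k_d θ_c) / [θ_c(Yk − k_d) − 1] = 50.3 × (1 + 0.105 × 5.92) / [5.92 × (0.455 × 6.79 − 0.105) − 1] = 81.57 / 16.67 = 4.894 mg/L.
Observed yield with endogenous decay: Y_obs = Y / (1 + k_d·θ_c) = 0.455 / (1 + 0.105 × 5.92) = 0.455 / 1.622 = 0.2806 g VSS/g BOD₅.
Mass of BOD₅ removed per day: Q(S₀ − S) = 146 × 1415 g/m³ = 206.6 kg/d.
P_X = Y_obs · Q(S₀ − S) = 0.2806 × 206.6 = 57.97 kg VSS/d.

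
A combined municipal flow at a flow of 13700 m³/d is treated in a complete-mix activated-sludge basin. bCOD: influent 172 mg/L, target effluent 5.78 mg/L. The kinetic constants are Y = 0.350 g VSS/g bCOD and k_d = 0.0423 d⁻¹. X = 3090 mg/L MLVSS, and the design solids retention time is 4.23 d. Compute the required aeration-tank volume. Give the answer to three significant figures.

V ≈ 925 m³

Steady-state biomass mass balance: V·X·(1 + k_d·θ_c) = Y·Q·(S₀ − S)·θ_c, so V = 0.350 × 13700 × (172 − 5.78) × 4.23 / [3090 × (1 + 0.0423 × 4.23)] = 3.37×10^6 / 3643 = 925.5 m³.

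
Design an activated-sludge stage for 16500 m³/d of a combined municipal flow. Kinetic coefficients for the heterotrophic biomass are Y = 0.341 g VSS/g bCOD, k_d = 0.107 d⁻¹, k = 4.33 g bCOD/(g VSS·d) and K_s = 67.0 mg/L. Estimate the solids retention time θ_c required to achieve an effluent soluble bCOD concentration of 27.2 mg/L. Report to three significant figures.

At the target effluent, Y k S/(K_s+S) = 0.341×4.33×27.2/94.20 = 0.4263 d⁻¹.
Then 1/θ_c = μ − k_d = 0.4263 − 0.107 = 0.3193 d⁻¹, giving θ_c = 3.131 d.

θ_c ≈ 3.13 d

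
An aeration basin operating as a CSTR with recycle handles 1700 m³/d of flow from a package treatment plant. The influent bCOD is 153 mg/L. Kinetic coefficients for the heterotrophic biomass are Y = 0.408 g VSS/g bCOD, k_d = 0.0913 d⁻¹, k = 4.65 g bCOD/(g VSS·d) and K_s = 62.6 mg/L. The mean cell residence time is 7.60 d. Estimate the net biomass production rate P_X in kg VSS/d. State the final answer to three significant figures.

Effluent substrate depends only on kinetics and SRT: S = K_s(1 + k_d θ_c) / [θ_c(Yk − k_d) − 1] = 62.6 × (1 + 0.0913 × 7.60) / [7.60 × (0.408 × 4.65 − 0.0913) − 1] = 106.0 / 12.72 = 8.333 mg/L.
Y_obs = Y / (1 + k_d θ_c) = 0.408 / (1 + 0.0913 × 7.60) = 0.408 / 1.694 = 0.2409.
Mass of bCOD removed per day: Q(S₀ − S) = 1700 × 144.7 g/m³ = 245.9 kg/d.
So the net sludge growth is P_X = 0.2409 × 245.9 = 59.24 kg VSS/d.

P_X ≈ 59.2 kg VSS/d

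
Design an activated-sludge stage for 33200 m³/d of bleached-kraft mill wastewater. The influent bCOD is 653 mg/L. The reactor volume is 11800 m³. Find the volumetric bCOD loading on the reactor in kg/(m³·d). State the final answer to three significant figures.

L_v ≈ 1.84 kg bCOD/(m³·d)

Volumetric loading L_v = Q·S₀ / V = 33200 × 653 g/m³ / 11800 m³ = 1837 g/(m³·d) = 1.837 kg bCOD/(m³·d).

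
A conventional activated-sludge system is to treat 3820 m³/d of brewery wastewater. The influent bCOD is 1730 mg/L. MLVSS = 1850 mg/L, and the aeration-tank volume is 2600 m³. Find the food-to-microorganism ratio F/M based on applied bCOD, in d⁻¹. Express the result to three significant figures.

F/M = Q·S₀ / (V·X) = 3820 × 1730 / (2600 × 1850) = 1.374 g bCOD·(g VSS·d)⁻¹.

F/M ≈ 1.37 d⁻¹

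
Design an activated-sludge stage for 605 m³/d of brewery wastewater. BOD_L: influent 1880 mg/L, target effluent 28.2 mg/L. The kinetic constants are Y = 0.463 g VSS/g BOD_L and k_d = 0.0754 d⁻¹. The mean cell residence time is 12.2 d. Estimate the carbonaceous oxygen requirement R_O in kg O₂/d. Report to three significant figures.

The observed yield is Y_obs = Y/(1 + k_d·θ_c) = 0.463 / (1 + 0.0754 × 12.2) = 0.463 / 1.920 = 0.2412 g VSS per g BOD_L removed.
ΔS = 1880 − 28.2 = 1852 mg/L, so the substrate removal rate is 605 × 1852/1000 = 1120 kg BOD_L/d.
Net sludge production P_X = 0.2412 × 1120 = 270.2 kg VSS/d.
Carbonaceous O₂ demand = substrate oxidised − cell-mass equivalent = 1120 − 1.42 × 270.2 = 736.7 kg O₂/d.

R_O ≈ 737 kg O₂/d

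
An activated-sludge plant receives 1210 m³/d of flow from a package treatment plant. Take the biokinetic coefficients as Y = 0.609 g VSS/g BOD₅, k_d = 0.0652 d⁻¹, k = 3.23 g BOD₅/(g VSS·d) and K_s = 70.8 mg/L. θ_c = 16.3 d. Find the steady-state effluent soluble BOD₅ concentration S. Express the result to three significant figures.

S ≈ 4.87 mg/L

Effluent substrate depends only on kinetics and SRT: S = K_s(1 + k_d θ_c) / [θ_c(Yk − k_d) − 1] = 70.8 × (1 + 0.0652 × 16.3) / [16.3 × (0.609 × 3.23 − 0.0652) − 1] = 146.0 / 30.00 = 4.868 mg/L.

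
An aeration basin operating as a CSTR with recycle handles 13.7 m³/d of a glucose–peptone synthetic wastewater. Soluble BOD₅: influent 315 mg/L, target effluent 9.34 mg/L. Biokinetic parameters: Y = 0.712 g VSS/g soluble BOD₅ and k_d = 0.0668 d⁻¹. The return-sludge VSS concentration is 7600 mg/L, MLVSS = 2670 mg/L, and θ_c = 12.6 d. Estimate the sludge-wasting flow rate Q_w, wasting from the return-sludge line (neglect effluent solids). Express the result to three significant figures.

From the SRT design equation V = Y Q (S₀−S) θ_c / [X (1 + k_d θ_c)] = 0.712 × 13.7 × (315 − 9.34) × 12.6 / [2670 × (1 + 0.0668 × 12.6)] = 3.76×10^4 / 4917 = 7.640 m³.
Wasting from the return line (neglecting effluent solids): Q_w = V·X / (θ_c·X_r) = 7.640 × 2670 / (12.6 × 7600) = 0.2130 m³/d.

Q_w ≈ 0.213 m³/d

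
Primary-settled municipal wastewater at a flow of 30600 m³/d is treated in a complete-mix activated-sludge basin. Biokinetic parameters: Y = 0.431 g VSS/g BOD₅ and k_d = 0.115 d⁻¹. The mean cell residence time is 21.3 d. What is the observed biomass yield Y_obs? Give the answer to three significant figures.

Y_obs ≈ 0.125 g VSS/g BOD₅

Correct the yield for decay: Y_obs = Y/(1 + k_d θ_c) = 0.431 / (1 + 0.115 × 21.3) = 0.431 / 3.450 = 0.1249.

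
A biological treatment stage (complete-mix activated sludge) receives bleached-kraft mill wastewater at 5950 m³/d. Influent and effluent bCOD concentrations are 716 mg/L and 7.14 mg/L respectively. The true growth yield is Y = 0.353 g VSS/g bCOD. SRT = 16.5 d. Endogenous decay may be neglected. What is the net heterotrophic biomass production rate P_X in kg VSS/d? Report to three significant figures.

P_X ≈ 1490 kg VSS/d

Since k_d ≈ 0, Y_obs = Y = 0.353 g VSS/g bCOD.
Q·(S₀ − S) = 5950 × (716 − 7.14) × 10⁻³ = 4218 kg/d removed.
Net biomass production P_X = Y_obs × Q·(S₀ − S) = 0.3530 × 4218 = 1489 kg VSS/d.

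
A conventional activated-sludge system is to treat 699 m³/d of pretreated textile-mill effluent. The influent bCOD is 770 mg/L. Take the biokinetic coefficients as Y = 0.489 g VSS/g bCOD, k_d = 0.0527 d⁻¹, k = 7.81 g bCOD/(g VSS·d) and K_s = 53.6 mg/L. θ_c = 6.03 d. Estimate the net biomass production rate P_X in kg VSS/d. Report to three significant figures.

From the Monod/SRT balance for a CMAS, S = K_s·(1+k_d θ_c)/[θ_c·(Y k − k_d) − 1] = 53.6 × (1 + 0.0527 × 6.03) / [6.03 × (0.489 × 7.81 − 0.0527) − 1] = 70.63 / 21.71 = 3.253 mg/L.
Y_obs = Y / (1 + k_d θ_c) = 0.489 / (1 + 0.0527 × 6.03) = 0.489 / 1.318 = 0.3711.
Substrate removed = Q·(S₀ − S) = 699 m³/d × (770 − 3.25) g/m³ = 5.36×10^5 g/d = 536.0 kg/d.
Biomass produced: P_X = Y_obs·Q·ΔS = 0.3711 × 536.0 ≈ 198.9 kg VSS/d.

P_X ≈ 199 kg VSS/d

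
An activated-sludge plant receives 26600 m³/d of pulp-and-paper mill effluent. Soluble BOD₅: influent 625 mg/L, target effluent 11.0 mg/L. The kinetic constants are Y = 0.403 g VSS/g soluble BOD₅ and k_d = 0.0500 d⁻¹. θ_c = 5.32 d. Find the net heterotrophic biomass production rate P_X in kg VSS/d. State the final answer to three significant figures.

Correct the yield for decay: Y_obs = Y/(1 + k_d θ_c) = 0.403 / (1 + 0.0500 × 5.32) = 0.403 / 1.266 = 0.3183.
ΔS = 625 − 11.0 = 614.0 mg/L, so the substrate removal rate is 26600 × 614.0/1000 = 16332 kg soluble BOD₅/d.
Net biomass production P_X = Y_obs × Q·(S₀ − S) = 0.3183 × 16332 = 5199 kg VSS/d.

P_X ≈ 5200 kg VSS/d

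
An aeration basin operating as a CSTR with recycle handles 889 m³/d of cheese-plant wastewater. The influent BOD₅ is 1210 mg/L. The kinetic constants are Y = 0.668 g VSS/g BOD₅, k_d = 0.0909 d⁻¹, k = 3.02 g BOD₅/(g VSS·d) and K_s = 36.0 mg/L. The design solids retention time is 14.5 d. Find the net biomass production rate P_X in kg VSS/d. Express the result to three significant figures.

For a completely mixed reactor with recycle the Lawrence–McCarty relation gives S = K_s·(1 + k_d·θ_c) / [θ_c·(Y·k − k_d) − 1] = 36.0 × (1 + 0.0909 × 14.5) / [14.5 × (0.668 × 3.02 − 0.0909) − 1] = 83.45 / 26.93 = 3.098 mg/L.
Correct the yield for decay: Y_obs = Y/(1 + k_d θ_c) = 0.668 / (1 + 0.0909 × 14.5) = 0.668 / 2.318 = 0.2882.
ΔS = 1210 − 3.10 = 1207 mg/L, so the substrate removal rate is 889 × 1207/1000 = 1073 kg BOD₅/d.
Net biomass production P_X = Y_obs × Q·(S₀ − S) = 0.2882 × 1073 = 309.2 kg VSS/d.

P_X ≈ 309 kg VSS/d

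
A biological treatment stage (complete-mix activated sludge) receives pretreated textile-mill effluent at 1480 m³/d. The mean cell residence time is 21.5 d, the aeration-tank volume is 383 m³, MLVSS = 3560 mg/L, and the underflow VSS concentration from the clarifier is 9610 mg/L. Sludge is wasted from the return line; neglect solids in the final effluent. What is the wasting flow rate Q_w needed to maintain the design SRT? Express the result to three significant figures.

Q_w ≈ 6.60 m³/d

Wasting from the return line (neglecting effluent solids): Q_w = V·X / (θ_c·X_r) = 383.0 × 3560 / (21.5 × 9610) = 6.599 m³/d.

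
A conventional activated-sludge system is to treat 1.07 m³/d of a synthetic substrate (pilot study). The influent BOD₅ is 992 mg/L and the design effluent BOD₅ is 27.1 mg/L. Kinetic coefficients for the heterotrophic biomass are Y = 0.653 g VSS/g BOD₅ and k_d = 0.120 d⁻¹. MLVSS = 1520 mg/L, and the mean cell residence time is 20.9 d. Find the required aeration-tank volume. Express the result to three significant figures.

V ≈ 2.64 m³

Rearranging the biomass balance for a CMAS with decay, V = Y·Q·ΔS·θ_c / [X·(1+k_d θ_c)] = 0.653 × 1.07 × (992 − 27.1) × 20.9 / [1520 × (1 + 0.120 × 20.9)] = 1.41×10^4 / 5332 = 2.643 m³.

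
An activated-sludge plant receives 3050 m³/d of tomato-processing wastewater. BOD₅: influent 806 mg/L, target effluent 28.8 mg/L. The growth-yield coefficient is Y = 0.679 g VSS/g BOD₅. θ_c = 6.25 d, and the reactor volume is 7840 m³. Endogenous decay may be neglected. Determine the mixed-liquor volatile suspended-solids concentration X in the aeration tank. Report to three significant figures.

X ≈ 1280 mg/L

X = Y·Q·ΔS·θ_c / V = 0.679 × 3050 × (806 − 28.8) × 6.25 / 7840 = 1283 mg/L.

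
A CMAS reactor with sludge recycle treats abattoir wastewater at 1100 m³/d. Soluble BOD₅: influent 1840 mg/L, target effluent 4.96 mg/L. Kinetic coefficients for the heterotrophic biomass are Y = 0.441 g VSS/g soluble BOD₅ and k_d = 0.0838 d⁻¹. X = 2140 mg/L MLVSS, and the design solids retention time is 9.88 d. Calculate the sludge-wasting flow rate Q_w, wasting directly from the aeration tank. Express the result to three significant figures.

Q_w ≈ 228 m³/d

From the SRT design equation V = Y Q (S₀−S) θ_c / [X (1 + k_d θ_c)] = 0.441 × 1100 × (1840 − 4.96) × 9.88 / [2140 × (1 + 0.0838 × 9.88)] = 8.79×10^6 / 3912 = 2248 m³.
With mixed-liquor wasting, θ_c = V/Q_w, so Q_w = V/θ_c = 2248/9.88 = 227.6 m³/d.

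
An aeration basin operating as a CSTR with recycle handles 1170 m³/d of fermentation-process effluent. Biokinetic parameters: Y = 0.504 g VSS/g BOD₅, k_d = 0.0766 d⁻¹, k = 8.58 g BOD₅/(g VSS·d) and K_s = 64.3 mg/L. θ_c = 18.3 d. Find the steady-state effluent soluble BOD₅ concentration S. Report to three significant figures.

S ≈ 2.01 mg/L

From the Monod/SRT balance for a CMAS, S = K_s·(1+k_d θ_c)/[θ_c·(Y k − k_d) − 1] = 64.3 × (1 + 0.0766 × 18.3) / [18.3 × (0.504 × 8.58 − 0.0766) − 1] = 154.4 / 76.73 = 2.013 mg/L.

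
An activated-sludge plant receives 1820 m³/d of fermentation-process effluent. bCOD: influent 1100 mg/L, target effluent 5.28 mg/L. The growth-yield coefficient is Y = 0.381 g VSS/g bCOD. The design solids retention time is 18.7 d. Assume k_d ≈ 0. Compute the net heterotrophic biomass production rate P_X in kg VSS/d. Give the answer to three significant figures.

P_X ≈ 759 kg VSS/d

Since k_d ≈ 0, Y_obs = Y = 0.381 g VSS/g bCOD.
ΔS = 1100 − 5.28 = 1095 mg/L, so the substrate removal rate is 1820 × 1095/1000 = 1992 kg bCOD/d.
So the net sludge growth is P_X = 0.3810 × 1992 = 759.1 kg VSS/d.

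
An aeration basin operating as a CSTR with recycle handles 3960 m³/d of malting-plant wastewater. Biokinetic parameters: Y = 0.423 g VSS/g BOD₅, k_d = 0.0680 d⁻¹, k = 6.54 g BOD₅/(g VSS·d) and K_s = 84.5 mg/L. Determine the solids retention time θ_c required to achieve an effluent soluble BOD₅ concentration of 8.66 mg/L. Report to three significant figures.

Specific growth rate at S = 8.66 mg/L: μ = YkS/(K_s+S) = 0.423·6.54·8.66/(84.5+8.66) = 0.2572 d⁻¹.
1/θ_c = 0.2572 − 0.0680 = 0.1892 d⁻¹, so θ_c = 5.286 d.

θ_c ≈ 5.29 d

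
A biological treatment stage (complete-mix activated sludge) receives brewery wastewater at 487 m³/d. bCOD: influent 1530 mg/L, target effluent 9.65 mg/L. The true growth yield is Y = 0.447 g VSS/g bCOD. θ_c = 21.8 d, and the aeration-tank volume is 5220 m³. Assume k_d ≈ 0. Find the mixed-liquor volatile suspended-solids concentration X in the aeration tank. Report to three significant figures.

X ≈ 1380 mg/L

X = Y·Q·ΔS·θ_c / V = 0.447 × 487 × (1530 − 9.65) × 21.8 / 5220 = 1382 mg/L.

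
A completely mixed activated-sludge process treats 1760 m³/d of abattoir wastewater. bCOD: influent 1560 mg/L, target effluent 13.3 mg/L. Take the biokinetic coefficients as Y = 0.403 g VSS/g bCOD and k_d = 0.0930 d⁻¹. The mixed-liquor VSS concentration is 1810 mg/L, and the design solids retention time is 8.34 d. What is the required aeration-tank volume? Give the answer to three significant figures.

Steady-state biomass mass balance: V·X·(1 + k_d·θ_c) = Y·Q·(S₀ − S)·θ_c, so V = 0.403 × 1760 × (1560 − 13.3) × 8.34 / [1810 × (1 + 0.0930 × 8.34)] = 9.15×10^6 / 3214 = 2847 m³.

V ≈ 2850 m³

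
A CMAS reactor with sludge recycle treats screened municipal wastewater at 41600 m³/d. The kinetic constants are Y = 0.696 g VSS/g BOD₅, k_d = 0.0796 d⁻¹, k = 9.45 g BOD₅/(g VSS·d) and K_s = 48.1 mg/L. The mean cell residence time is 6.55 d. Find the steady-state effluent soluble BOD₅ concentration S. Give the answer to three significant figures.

For a completely mixed reactor with recycle the Lawrence–McCarty relation gives S = K_s·(1 + k_d·θ_c) / [θ_c·(Y·k − k_d) − 1] = 48.1 × (1 + 0.0796 × 6.55) / [6.55 × (0.696 × 9.45 − 0.0796) − 1] = 73.18 / 41.56 = 1.761 mg/L.

S ≈ 1.76 mg/L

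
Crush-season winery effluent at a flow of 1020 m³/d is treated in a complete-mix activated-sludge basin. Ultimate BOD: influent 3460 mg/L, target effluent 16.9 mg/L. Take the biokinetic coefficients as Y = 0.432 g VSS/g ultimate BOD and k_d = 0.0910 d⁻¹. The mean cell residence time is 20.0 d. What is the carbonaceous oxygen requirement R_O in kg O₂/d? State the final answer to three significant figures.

Y_obs = Y / (1 + k_d θ_c) = 0.432 / (1 + 0.0910 × 20.0) = 0.432 / 2.820 = 0.1532.
Q·(S₀ − S) = 1020 × (3460 − 16.9) × 10⁻³ = 3512 kg/d removed.
P_X = Y_obs·Q·(S₀ − S) = 0.1532 × 3512 = 538.0 kg VSS/d.
R_O = Q·ΔS − 1.42 P_X = 3512 − 764.0 = 2748 kg O₂/d.

R_O ≈ 2750 kg O₂/d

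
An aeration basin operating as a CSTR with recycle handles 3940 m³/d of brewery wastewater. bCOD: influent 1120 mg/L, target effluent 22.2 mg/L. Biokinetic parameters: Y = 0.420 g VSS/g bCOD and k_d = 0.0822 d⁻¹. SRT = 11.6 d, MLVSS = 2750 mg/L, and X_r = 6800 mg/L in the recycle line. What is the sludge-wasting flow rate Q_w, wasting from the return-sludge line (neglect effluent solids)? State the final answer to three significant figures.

Q_w ≈ 137 m³/d

Rearranging the biomass balance for a CMAS with decay, V = Y·Q·ΔS·θ_c / [X·(1+k_d θ_c)] = 0.420 × 3940 × (1120 − 22.2) × 11.6 / [2750 × (1 + 0.0822 × 11.6)] = 2.11×10^7 / 5372 = 3923 m³.
θ_c = V·X/(Q_w·X_r) when wasting from the recycle, so Q_w = V·X/(θ_c·X_r) = 3923 × 2750 / (11.6 × 6800) = 136.8 m³/d.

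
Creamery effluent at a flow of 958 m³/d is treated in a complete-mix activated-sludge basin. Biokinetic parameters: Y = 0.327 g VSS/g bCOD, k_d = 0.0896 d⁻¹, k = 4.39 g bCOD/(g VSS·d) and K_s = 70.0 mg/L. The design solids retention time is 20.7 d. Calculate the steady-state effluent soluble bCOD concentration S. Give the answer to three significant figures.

Effluent substrate depends only on kinetics and SRT: S = K_s(1 + k_d θ_c) / [θ_c(Yk − k_d) − 1] = 70.0 × (1 + 0.0896 × 20.7) / [20.7 × (0.327 × 4.39 − 0.0896) − 1] = 199.8 / 26.86 = 7.439 mg/L.

S ≈ 7.44 mg/L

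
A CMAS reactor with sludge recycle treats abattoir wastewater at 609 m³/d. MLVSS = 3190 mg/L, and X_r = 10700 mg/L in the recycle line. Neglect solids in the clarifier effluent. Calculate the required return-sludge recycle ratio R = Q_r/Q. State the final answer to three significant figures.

Mass balance around the secondary clarifier (neglecting effluent solids): R = X / (X_r − X) = 3190 / (10700 − 3190) = 0.4248.

R ≈ 0.425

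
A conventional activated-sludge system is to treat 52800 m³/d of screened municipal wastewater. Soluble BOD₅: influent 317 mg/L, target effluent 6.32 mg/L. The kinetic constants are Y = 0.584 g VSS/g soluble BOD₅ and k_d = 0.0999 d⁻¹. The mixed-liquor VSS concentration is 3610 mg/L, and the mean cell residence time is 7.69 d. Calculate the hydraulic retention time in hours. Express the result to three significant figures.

Steady-state biomass mass balance: V·X·(1 + k_d·θ_c) = Y·Q·(S₀ − S)·θ_c, so V = 0.584 × 52800 × (317 − 6.32) × 7.69 / [3610 × (1 + 0.0999 × 7.69)] = 7.37×10^7 / 6383 = 11541 m³.
Hydraulic retention time τ = V/Q = 11541 / 52800 = 0.2186 d = 5.246 h.

τ ≈ 5.25 h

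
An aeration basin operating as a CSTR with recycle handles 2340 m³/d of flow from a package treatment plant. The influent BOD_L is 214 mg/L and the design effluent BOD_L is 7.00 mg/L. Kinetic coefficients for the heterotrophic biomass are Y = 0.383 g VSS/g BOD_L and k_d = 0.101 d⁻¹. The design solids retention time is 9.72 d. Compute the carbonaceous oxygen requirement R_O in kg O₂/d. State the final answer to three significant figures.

The observed yield is Y_obs = Y/(1 + k_d·θ_c) = 0.383 / (1 + 0.101 × 9.72) = 0.383 / 1.982 = 0.1933 g VSS per g BOD_L removed.
ΔS = 214 − 7.00 = 207.0 mg/L, so the substrate removal rate is 2340 × 207.0/1000 = 484.4 kg BOD_L/d.
Net sludge production P_X = 0.1933 × 484.4 = 93.61 kg VSS/d.
Carbonaceous O₂ demand = substrate oxidised − cell-mass equivalent = 484.4 − 1.42 × 93.61 = 351.4 kg O₂/d.

R_O ≈ 351 kg O₂/d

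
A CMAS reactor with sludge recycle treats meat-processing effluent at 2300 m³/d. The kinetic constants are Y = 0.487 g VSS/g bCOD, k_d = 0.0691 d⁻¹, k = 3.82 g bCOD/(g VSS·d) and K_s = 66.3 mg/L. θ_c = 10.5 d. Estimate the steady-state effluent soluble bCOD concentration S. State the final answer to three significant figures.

Effluent substrate depends only on kinetics and SRT: S = K_s(1 + k_d θ_c) / [θ_c(Yk − k_d) − 1] = 66.3 × (1 + 0.0691 × 10.5) / [10.5 × (0.487 × 3.82 − 0.0691) − 1] = 114.4 / 17.81 = 6.424 mg/L.

S ≈ 6.42 mg/L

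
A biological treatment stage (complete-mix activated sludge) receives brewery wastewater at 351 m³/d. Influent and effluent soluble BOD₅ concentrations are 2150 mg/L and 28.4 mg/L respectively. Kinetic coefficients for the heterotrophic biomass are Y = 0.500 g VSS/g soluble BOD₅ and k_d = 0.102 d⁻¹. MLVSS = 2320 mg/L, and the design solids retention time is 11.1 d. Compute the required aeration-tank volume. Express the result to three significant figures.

V ≈ 836 m³

Steady-state biomass mass balance: V·X·(1 + k_d·θ_c) = Y·Q·(S₀ − S)·θ_c, so V = 0.500 × 351 × (2150 − 28.4) × 11.1 / [2320 × (1 + 0.102 × 11.1)] = 4.13×10^6 / 4947 = 835.5 m³.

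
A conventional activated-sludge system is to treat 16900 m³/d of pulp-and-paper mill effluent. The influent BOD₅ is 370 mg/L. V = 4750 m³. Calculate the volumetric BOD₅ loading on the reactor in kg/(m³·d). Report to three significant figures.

L_v ≈ 1.32 kg BOD₅/(m³·d)

Volumetric loading L_v = Q·S₀ / V = 16900 × 370 g/m³ / 4750 m³ = 1316 g/(m³·d) = 1.316 kg BOD₅/(m³·d).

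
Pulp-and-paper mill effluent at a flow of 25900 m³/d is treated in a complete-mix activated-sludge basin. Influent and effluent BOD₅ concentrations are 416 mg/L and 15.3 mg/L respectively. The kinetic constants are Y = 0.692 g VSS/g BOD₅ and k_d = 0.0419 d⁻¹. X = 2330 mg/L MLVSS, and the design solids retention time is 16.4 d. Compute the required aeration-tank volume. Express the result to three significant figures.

V ≈ 30000 m³

Rearranging the biomass balance for a CMAS with decay, V = Y·Q·ΔS·θ_c / [X·(1+k_d θ_c)] = 0.692 × 25900 × (416 − 15.3) × 16.4 / [2330 × (1 + 0.0419 × 16.4)] = 1.18×10^8 / 3931 = 29961 m³.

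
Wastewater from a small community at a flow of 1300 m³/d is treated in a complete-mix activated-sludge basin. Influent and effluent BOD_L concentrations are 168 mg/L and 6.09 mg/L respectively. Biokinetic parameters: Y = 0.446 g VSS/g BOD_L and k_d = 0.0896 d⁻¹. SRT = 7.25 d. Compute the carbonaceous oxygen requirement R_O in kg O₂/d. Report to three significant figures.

Correct the yield for decay: Y_obs = Y/(1 + k_d θ_c) = 0.446 / (1 + 0.0896 × 7.25) = 0.446 / 1.650 = 0.2704.
Substrate removed = Q·(S₀ − S) = 1300 m³/d × (168 − 6.09) g/m³ = 2.1×10^5 g/d = 210.5 kg/d.
Net sludge production P_X = 0.2704 × 210.5 = 56.91 kg VSS/d.
Carbonaceous O₂ demand = substrate oxidised − cell-mass equivalent = 210.5 − 1.42 × 56.91 = 129.7 kg O₂/d.

R_O ≈ 130 kg O₂/d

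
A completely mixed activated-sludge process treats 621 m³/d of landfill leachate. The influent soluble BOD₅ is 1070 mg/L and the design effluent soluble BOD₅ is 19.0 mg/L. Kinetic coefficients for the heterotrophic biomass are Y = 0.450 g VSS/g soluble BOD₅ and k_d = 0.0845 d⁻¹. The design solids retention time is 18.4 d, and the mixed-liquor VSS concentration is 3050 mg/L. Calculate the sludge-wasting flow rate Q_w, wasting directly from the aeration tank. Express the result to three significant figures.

Rearranging the biomass balance for a CMAS with decay, V = Y·Q·ΔS·θ_c / [X·(1+k_d θ_c)] = 0.450 × 621 × (1070 − 19.0) × 18.4 / [3050 × (1 + 0.0845 × 18.4)] = 5.4×10^6 / 7792 = 693.5 m³.
Wasting from the aeration tank: Q_w = V / θ_c = 693.5 / 18.4 = 37.69 m³/d.

Q_w ≈ 37.7 m³/d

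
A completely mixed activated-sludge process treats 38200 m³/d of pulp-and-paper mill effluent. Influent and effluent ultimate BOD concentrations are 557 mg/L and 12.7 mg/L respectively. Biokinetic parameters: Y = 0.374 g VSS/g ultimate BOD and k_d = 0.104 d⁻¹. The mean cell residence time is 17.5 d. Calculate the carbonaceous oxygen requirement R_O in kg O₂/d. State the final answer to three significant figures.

Correct the yield for decay: Y_obs = Y/(1 + k_d θ_c) = 0.374 / (1 + 0.104 × 17.5) = 0.374 / 2.820 = 0.1326.
ΔS = 557 − 12.7 = 544.3 mg/L, so the substrate removal rate is 38200 × 544.3/1000 = 20792 kg ultimate BOD/d.
Net sludge production P_X = 0.1326 × 20792 = 2758 kg VSS/d.
Carbonaceous O₂ demand = substrate oxidised − cell-mass equivalent = 20792 − 1.42 × 2758 = 16877 kg O₂/d.

R_O ≈ 16900 kg O₂/d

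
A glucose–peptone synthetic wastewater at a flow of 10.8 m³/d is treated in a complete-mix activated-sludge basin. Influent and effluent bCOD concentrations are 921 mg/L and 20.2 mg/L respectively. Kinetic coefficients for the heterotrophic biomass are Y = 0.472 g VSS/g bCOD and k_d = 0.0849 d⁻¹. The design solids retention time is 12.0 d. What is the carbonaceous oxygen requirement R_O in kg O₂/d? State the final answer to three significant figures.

R_O ≈ 6.50 kg O₂/d

Correct the yield for decay: Y_obs = Y/(1 + k_d θ_c) = 0.472 / (1 + 0.0849 × 12.0) = 0.472 / 2.019 = 0.2338.
Q·(S₀ − S) = 10.8 × (921 − 20.2) × 10⁻³ = 9.729 kg/d removed.
P_X = Y_obs·Q·(S₀ − S) = 0.2338 × 9.729 = 2.275 kg VSS/d.
Carbonaceous O₂ demand = substrate oxidised − cell-mass equivalent = 9.729 − 1.42 × 2.275 = 6.499 kg O₂/d.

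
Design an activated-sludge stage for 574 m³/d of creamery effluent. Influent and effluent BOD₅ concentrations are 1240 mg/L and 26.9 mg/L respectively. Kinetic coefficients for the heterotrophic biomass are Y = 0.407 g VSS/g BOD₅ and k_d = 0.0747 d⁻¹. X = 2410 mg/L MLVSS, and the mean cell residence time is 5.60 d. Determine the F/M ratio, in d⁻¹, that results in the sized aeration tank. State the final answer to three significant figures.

Rearranging the biomass balance for a CMAS with decay, V = Y·Q·ΔS·θ_c / [X·(1+k_d θ_c)] = 0.407 × 574 × (1240 − 26.9) × 5.60 / [2410 × (1 + 0.0747 × 5.60)] = 1.59×10^6 / 3418 = 464.3 m³.
F/M = applied load / biomass = Q·S₀/(V·X) = 574 × 1240 / (464.3 × 2410) = 0.6361 d⁻¹.

F/M ≈ 0.636 d⁻¹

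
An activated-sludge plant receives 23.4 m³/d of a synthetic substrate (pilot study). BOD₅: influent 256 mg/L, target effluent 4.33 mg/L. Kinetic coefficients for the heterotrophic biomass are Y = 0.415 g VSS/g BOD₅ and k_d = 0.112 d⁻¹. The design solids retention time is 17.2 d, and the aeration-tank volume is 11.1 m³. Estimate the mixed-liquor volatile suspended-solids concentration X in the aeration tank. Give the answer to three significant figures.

X ≈ 1290 mg/L

Solving the biomass balance for X: X = Y Q (S₀−S) θ_c / [V (1+k_d θ_c)] = 0.415 × 23.4 × (256 − 4.33) × 17.2 / [11.1 × (1 + 0.112 × 17.2)] = 1294 mg/L.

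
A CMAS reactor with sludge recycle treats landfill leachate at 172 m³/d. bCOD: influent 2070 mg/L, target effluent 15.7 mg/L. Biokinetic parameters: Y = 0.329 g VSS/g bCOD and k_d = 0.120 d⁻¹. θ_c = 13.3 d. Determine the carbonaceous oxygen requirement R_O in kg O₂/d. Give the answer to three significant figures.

Correct the yield for decay: Y_obs = Y/(1 + k_d θ_c) = 0.329 / (1 + 0.120 × 13.3) = 0.329 / 2.596 = 0.1267.
ΔS = 2070 − 15.7 = 2054 mg/L, so the substrate removal rate is 172 × 2054/1000 = 353.3 kg bCOD/d.
Biomass synthesised: P_X = Y_obs × 353.3 = 44.78 kg VSS/d.
R_O = Q·ΔS − 1.42 P_X = 353.3 − 63.59 = 289.8 kg O₂/d.

R_O ≈ 290 kg O₂/d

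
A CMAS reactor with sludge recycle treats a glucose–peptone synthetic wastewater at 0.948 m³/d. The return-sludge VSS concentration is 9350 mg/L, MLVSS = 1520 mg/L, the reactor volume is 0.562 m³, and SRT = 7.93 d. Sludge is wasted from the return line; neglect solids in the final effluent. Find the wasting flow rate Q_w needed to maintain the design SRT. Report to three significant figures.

Q_w ≈ 0.0115 m³/d

Q_w = (V·X)/(θ_c X_r) = 0.5620 × 1520 / (7.93 × 9350) = 0.01152 m³/d.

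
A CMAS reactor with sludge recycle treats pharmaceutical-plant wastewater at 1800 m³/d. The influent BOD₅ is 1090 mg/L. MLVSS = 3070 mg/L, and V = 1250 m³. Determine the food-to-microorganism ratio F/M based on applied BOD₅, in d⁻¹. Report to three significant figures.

F/M = applied load / biomass = Q·S₀/(V·X) = 1800 × 1090 / (1250 × 3070) = 0.5113 d⁻¹.

F/M ≈ 0.511 d⁻¹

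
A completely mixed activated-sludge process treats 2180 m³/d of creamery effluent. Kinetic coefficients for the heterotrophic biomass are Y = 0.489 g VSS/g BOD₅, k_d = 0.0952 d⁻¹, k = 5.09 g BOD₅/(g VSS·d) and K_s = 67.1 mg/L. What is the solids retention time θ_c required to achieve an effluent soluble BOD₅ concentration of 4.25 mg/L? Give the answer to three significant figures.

At the target effluent, Y k S/(K_s+S) = 0.489×5.09×4.25/71.35 = 0.1483 d⁻¹.
Then 1/θ_c = μ − k_d = 0.1483 − 0.0952 = 0.05306 d⁻¹, giving θ_c = 18.85 d.

θ_c ≈ 18.8 d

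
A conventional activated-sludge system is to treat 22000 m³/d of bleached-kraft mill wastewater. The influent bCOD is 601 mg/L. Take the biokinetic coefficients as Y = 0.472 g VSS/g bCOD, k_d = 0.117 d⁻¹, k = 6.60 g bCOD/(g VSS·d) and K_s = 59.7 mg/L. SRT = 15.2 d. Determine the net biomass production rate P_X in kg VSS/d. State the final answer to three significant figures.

P_X ≈ 2230 kg VSS/d

For a completely mixed reactor with recycle the Lawrence–McCarty relation gives S = K_s·(1 + k_d·θ_c) / [θ_c·(Y·k − k_d) − 1] = 59.7 × (1 + 0.117 × 15.2) / [15.2 × (0.472 × 6.60 − 0.117) − 1] = 165.9 / 44.57 = 3.721 mg/L.
Observed yield with endogenous decay: Y_obs = Y / (1 + k_d·θ_c) = 0.472 / (1 + 0.117 × 15.2) = 0.472 / 2.778 = 0.1699 g VSS/g bCOD.
ΔS = 601 − 3.72 = 597.3 mg/L, so the substrate removal rate is 22000 × 597.3/1000 = 13140 kg bCOD/d.
Net biomass production P_X = Y_obs × Q·(S₀ − S) = 0.1699 × 13140 = 2232 kg VSS/d.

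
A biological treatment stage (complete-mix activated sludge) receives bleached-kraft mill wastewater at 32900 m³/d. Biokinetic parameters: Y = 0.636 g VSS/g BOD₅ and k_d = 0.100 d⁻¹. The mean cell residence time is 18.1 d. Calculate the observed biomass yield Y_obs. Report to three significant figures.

Y_obs ≈ 0.226 g VSS/g BOD₅

Correct the yield for decay: Y_obs = Y/(1 + k_d θ_c) = 0.636 / (1 + 0.100 × 18.1) = 0.636 / 2.810 = 0.2263.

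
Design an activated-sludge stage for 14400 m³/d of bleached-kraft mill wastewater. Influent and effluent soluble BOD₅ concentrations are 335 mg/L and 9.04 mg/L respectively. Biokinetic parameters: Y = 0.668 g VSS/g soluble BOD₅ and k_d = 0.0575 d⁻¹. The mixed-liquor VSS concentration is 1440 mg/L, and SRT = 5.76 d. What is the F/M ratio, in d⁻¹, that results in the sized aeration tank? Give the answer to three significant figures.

Rearranging the biomass balance for a CMAS with decay, V = Y·Q·ΔS·θ_c / [X·(1+k_d θ_c)] = 0.668 × 14400 × (335 − 9.04) × 5.76 / [1440 × (1 + 0.0575 × 5.76)] = 1.81×10^7 / 1917 = 9421 m³.
F/M = applied load / biomass = Q·S₀/(V·X) = 14400 × 335 / (9421 × 1440) = 0.3556 d⁻¹.

F/M ≈ 0.356 d⁻¹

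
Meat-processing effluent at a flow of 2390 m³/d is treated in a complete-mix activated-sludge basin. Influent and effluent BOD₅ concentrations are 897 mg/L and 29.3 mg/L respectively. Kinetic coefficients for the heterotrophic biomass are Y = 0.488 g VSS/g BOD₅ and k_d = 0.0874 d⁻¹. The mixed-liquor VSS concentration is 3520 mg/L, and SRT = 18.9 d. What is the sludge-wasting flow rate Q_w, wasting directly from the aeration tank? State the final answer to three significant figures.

From the SRT design equation V = Y Q (S₀−S) θ_c / [X (1 + k_d θ_c)] = 0.488 × 2390 × (897 − 29.3) × 18.9 / [3520 × (1 + 0.0874 × 18.9)] = 1.91×10^7 / 9335 = 2049 m³.
For wasting at MLVSS concentration, Q_w = V/θ_c = 2049/18.9 = 108.4 m³/d.

Q_w ≈ 108 m³/d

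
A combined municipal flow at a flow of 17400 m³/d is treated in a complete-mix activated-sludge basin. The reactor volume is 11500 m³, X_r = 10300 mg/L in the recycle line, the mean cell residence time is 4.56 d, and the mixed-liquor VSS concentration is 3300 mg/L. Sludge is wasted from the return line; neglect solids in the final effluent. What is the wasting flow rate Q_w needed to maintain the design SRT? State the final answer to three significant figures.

θ_c = V·X/(Q_w·X_r) when wasting from the recycle, so Q_w = V·X/(θ_c·X_r) = 11500 × 3300 / (4.56 × 10300) = 808.0 m³/d.

Q_w ≈ 808 m³/d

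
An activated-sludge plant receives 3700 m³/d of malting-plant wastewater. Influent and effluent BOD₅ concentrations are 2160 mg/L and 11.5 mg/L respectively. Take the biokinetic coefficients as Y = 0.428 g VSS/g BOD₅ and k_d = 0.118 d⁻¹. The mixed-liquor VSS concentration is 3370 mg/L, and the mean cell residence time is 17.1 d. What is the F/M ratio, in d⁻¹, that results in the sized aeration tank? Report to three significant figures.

F/M ≈ 0.415 d⁻¹

Steady-state biomass mass balance: V·X·(1 + k_d·θ_c) = Y·Q·(S₀ − S)·θ_c, so V = 0.428 × 3700 × (2160 − 11.5) × 17.1 / [3370 × (1 + 0.118 × 17.1)] = 5.82×10^7 / 10170 = 5721 m³.
F/M = applied load / biomass = Q·S₀/(V·X) = 3700 × 2160 / (5721 × 3370) = 0.4145 d⁻¹.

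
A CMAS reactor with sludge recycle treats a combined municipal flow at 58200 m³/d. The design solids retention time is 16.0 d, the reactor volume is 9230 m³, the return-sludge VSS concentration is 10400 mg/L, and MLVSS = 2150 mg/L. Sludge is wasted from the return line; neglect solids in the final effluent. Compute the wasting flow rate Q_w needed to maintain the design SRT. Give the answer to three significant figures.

θ_c = V·X/(Q_w·X_r) when wasting from the recycle, so Q_w = V·X/(θ_c·X_r) = 9230 × 2150 / (16.0 × 10400) = 119.3 m³/d.

Q_w ≈ 119 m³/d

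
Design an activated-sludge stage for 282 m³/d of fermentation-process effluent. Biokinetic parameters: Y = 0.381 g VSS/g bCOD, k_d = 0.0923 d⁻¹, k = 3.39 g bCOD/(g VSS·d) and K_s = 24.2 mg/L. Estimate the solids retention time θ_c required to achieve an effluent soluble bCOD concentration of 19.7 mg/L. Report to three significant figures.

At the target effluent, Y k S/(K_s+S) = 0.381×3.39×19.7/43.90 = 0.5796 d⁻¹.
Then 1/θ_c = μ − k_d = 0.5796 − 0.0923 = 0.4873 d⁻¹, giving θ_c = 2.052 d.

θ_c ≈ 2.05 d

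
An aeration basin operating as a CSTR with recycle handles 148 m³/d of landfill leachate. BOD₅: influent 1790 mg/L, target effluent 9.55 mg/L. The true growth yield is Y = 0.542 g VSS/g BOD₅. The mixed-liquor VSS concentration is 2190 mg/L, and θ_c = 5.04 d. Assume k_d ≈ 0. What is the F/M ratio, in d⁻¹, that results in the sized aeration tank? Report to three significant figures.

F/M ≈ 0.368 d⁻¹

V·X = Y·Q·ΔS·θ_c gives V = 0.542 × 148 × (1790 − 9.55) × 5.04 / 2190 = 328.7 m³.
F/M = applied load / biomass = Q·S₀/(V·X) = 148 × 1790 / (328.7 × 2190) = 0.3680 d⁻¹.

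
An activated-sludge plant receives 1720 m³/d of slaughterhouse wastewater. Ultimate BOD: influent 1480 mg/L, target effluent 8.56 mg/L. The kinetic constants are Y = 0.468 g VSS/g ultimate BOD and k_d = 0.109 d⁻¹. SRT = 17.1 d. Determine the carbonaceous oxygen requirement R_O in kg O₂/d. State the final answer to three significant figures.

R_O ≈ 1940 kg O₂/d

The observed yield is Y_obs = Y/(1 + k_d·θ_c) = 0.468 / (1 + 0.109 × 17.1) = 0.468 / 2.864 = 0.1634 g VSS per g ultimate BOD removed.
Q·(S₀ − S) = 1720 × (1480 − 8.56) × 10⁻³ = 2531 kg/d removed.
Biomass synthesised: P_X = Y_obs × 2531 = 413.6 kg VSS/d.
R_O = Q·(S₀ − S) − 1.42·P_X = 2531 − 1.42 × 413.6 = 1944 kg O₂/d.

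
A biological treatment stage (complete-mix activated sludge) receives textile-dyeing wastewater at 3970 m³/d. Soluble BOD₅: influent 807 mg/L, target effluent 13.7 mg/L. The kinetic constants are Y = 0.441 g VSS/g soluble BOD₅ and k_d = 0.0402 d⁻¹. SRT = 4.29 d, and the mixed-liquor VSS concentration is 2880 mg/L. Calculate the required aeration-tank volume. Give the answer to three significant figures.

V ≈ 1760 m³

Steady-state biomass mass balance: V·X·(1 + k_d·θ_c) = Y·Q·(S₀ − S)·θ_c, so V = 0.441 × 3970 × (807 − 13.7) × 4.29 / [2880 × (1 + 0.0402 × 4.29)] = 5.96×10^6 / 3377 = 1765 m³.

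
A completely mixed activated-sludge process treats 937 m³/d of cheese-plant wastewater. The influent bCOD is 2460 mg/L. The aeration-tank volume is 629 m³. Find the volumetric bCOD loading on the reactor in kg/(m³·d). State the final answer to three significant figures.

L_v = Q S₀ / V = 937 × 2460 × 10⁻³ / 629.0 = 3.665 kg/(m³·d).

L_v ≈ 3.66 kg bCOD/(m³·d)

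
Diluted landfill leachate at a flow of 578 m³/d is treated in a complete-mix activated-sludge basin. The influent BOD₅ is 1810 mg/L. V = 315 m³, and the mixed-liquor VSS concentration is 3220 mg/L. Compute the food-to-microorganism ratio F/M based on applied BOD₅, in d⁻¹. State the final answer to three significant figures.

F/M ≈ 1.03 d⁻¹

F/M = applied load / biomass = Q·S₀/(V·X) = 578 × 1810 / (315.0 × 3220) = 1.031 d⁻¹.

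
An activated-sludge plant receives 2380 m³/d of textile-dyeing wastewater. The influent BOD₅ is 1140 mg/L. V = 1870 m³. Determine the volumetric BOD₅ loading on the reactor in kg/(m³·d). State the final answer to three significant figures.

L_v = Q S₀ / V = 2380 × 1140 × 10⁻³ / 1870 = 1.451 kg/(m³·d).

L_v ≈ 1.45 kg BOD₅/(m³·d)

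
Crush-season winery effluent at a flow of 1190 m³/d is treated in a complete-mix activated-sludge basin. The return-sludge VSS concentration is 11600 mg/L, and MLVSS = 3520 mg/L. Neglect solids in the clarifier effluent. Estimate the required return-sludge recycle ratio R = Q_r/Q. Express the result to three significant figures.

R = Q_r/Q = X/(X_r − X) = 3520 / (11600 − 3520) = 0.4356.

R ≈ 0.436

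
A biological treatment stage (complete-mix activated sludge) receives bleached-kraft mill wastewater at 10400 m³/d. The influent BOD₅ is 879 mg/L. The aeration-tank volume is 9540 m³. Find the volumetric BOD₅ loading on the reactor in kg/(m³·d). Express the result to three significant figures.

Volumetric loading L_v = Q·S₀ / V = 10400 × 879 g/m³ / 9540 m³ = 958.2 g/(m³·d) = 0.9582 kg BOD₅/(m³·d).

L_v ≈ 0.958 kg BOD₅/(m³·d)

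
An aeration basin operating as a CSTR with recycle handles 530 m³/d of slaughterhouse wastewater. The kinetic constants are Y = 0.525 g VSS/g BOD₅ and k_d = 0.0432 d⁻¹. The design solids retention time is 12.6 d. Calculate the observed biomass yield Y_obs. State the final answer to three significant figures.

Y_obs = Y / (1 + k_d θ_c) = 0.525 / (1 + 0.0432 × 12.6) = 0.525 / 1.544 = 0.3400.

Y_obs ≈ 0.340 g VSS/g BOD₅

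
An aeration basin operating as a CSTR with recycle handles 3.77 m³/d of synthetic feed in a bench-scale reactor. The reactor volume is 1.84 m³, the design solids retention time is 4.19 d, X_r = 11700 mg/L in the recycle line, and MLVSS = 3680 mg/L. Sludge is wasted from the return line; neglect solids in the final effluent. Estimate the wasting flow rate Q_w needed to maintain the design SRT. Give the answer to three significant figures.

Wasting from the return line (neglecting effluent solids): Q_w = V·X / (θ_c·X_r) = 1.840 × 3680 / (4.19 × 11700) = 0.1381 m³/d.

Q_w ≈ 0.138 m³/d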